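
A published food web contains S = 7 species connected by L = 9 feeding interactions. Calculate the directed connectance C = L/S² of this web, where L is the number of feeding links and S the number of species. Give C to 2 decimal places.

C = 0.18

The web has S = 7 species and L = 9 feeding links.
C = L / S² = 9 / 49 = 0.1837 ≈ 0.18.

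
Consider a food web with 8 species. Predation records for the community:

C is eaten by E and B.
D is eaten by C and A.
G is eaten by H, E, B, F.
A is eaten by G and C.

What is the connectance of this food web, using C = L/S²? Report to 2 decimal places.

The web has S = 8 species and L = 10 feeding links.
C = L / S² = 10 / 64 = 0.1562 ≈ 0.16.

C = 0.16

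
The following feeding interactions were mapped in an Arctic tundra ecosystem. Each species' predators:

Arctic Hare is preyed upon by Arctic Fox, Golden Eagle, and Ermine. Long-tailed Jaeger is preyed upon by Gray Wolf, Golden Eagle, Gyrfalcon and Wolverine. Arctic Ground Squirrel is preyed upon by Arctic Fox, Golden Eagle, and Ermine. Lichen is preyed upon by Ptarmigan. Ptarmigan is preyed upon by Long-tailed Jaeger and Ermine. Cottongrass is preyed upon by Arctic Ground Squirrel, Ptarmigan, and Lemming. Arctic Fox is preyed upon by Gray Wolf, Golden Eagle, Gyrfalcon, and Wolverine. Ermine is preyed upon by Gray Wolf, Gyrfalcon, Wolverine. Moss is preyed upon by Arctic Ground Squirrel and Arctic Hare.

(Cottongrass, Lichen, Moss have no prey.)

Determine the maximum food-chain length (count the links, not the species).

3 links

One longest chain: Cottongrass → Arctic Ground Squirrel → Arctic Fox → Gyrfalcon.
It has 4 species and 3 links.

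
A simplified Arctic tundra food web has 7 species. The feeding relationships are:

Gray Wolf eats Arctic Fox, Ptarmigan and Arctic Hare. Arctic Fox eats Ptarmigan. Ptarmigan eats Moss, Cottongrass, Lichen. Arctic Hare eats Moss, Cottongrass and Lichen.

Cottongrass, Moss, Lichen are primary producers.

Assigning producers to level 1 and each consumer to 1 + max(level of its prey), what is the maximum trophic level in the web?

Producers (level 1): Cottongrass, Moss, Lichen.
Cottongrass → Ptarmigan → Arctic Fox → Gray Wolf gives Gray Wolf level 4.
No species has a prey at level 4, so no species reaches level 5.

4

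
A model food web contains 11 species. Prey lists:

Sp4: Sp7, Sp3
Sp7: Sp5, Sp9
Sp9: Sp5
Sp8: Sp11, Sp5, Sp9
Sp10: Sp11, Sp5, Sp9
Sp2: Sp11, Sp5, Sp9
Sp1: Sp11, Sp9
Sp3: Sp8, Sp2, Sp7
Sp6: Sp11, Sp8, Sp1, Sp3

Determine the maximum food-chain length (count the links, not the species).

4 links

One longest chain: Sp5 → Sp9 → Sp8 → Sp3 → Sp6.
It has 5 species and 4 links.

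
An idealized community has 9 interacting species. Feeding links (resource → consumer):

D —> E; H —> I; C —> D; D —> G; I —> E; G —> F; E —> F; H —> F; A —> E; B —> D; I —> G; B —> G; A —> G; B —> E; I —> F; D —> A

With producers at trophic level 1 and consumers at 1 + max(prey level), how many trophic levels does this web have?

5

Producers (level 1): C, H, B.
C → D → A → G → F gives F level 5.
No species has a prey at level 5, so no species reaches level 6.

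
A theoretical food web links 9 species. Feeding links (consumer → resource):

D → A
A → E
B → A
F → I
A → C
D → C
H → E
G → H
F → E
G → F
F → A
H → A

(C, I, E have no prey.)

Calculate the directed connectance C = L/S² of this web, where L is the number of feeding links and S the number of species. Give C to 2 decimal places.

C = 0.15

The web has S = 9 species and L = 12 feeding links.
C = L / S² = 12 / 81 = 0.1481 ≈ 0.15.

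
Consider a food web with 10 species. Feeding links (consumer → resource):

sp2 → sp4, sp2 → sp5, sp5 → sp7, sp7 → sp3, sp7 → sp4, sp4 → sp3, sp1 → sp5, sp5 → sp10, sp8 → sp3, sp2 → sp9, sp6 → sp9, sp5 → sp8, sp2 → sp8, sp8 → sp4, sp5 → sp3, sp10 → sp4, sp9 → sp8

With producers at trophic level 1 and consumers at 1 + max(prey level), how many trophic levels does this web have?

Producers (level 1): sp3.
sp3 → sp4 → sp8 → sp9 → sp6 gives sp6 level 5.
No species has a prey at level 5, so no species reaches level 6.

5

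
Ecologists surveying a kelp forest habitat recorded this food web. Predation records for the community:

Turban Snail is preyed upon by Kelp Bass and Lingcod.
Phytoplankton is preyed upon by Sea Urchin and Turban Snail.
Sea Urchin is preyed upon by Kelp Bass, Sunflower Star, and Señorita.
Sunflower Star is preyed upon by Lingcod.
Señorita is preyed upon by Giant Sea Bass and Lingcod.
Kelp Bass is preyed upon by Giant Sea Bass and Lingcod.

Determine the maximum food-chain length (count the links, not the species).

3 links

One longest chain: Phytoplankton → Sea Urchin → Señorita → Lingcod.
It has 4 species and 3 links.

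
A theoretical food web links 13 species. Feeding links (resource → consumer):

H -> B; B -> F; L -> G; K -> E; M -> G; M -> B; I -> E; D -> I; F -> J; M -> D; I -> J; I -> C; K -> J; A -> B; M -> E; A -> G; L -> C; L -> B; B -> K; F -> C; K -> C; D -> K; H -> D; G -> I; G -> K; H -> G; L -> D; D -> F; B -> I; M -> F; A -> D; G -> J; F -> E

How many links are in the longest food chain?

3 links

One longest chain: L → G → I → E.
It has 4 species and 3 links.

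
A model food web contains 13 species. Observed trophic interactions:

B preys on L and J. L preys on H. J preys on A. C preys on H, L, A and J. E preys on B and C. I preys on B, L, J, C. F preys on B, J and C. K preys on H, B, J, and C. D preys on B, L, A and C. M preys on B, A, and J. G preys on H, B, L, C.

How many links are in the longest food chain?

One longest chain: H → L → C → K.
It has 4 species and 3 links.

3 links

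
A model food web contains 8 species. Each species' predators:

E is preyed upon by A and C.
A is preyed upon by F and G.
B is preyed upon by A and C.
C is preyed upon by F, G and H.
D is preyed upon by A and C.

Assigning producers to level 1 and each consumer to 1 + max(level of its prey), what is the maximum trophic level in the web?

Producers (level 1): E, D, B.
E → C → F gives F level 3.
No species has a prey at level 3, so no species reaches level 4.

3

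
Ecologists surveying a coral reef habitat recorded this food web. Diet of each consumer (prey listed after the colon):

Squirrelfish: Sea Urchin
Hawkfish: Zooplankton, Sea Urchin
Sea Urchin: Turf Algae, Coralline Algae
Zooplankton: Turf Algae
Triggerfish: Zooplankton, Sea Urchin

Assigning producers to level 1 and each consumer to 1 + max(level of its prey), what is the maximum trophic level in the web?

3

Producers (level 1): Turf Algae, Coralline Algae.
Turf Algae → Sea Urchin → Squirrelfish gives Squirrelfish level 3.
No species has a prey at level 3, so no species reaches level 4.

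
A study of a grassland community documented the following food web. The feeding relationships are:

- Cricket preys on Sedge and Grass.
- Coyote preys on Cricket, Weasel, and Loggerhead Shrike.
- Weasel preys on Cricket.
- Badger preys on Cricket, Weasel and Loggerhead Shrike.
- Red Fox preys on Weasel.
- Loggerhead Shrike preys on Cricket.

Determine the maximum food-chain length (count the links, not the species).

3 links

One longest chain: Grass → Cricket → Weasel → Badger.
It has 4 species and 3 links.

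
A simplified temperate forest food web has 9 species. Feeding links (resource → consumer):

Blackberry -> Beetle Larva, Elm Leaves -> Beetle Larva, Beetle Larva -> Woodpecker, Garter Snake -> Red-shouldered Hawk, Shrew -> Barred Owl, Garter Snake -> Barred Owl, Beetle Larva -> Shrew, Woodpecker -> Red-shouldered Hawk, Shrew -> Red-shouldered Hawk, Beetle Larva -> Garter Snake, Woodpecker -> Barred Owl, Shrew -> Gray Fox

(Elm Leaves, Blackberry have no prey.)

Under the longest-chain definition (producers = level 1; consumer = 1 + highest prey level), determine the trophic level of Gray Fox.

Elm Leaves is a producer → level 1.
Beetle Larva eats Elm Leaves (level 1); other prey at levels: Blackberry 1 → level 2.
Shrew eats Beetle Larva → level 3.
Gray Fox eats Shrew → level 4.

Trophic level 4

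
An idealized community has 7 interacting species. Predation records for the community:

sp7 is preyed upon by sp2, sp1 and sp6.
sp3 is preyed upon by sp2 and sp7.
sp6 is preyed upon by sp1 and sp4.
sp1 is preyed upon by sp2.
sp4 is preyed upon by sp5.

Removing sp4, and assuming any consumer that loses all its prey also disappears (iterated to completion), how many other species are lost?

1

Remove sp4.
Round 1: sp5 (all prey gone) → extinct.
No further losses. Total secondary extinctions: 1.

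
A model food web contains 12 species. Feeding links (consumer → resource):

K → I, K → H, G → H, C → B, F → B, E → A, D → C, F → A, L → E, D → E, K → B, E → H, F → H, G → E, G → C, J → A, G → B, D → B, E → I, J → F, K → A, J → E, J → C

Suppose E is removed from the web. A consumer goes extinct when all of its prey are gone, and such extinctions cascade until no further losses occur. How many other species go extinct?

1

Remove E.
Round 1: L (all prey gone) → extinct.
No further losses. Total secondary extinctions: 1.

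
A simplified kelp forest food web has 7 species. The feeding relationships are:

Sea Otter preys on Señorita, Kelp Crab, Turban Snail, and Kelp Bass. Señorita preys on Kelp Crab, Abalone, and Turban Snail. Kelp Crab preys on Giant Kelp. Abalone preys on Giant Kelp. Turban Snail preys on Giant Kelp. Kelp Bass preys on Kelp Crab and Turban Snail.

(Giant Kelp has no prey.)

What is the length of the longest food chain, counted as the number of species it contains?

4 species

One longest chain: Giant Kelp → Abalone → Señorita → Sea Otter.
It has 4 species and 3 links.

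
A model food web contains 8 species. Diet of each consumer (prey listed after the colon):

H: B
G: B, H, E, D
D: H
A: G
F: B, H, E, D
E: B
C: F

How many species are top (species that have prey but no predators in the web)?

2

Top species (has prey, but nothing eats it): A, C.
Count: 2.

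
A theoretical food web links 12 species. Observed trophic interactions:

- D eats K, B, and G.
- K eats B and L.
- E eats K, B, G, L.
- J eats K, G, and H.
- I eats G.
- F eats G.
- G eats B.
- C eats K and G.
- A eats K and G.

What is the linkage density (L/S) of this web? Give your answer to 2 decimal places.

There are L = 19 links among S = 12 species.
L/S = 19/12 = 1.5833 ≈ 1.58.

L/S = 1.58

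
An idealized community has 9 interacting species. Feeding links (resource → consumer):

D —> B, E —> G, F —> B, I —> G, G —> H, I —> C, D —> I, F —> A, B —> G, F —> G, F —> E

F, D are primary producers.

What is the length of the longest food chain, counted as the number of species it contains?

4 species

One longest chain: F → E → G → H.
It has 4 species and 3 links.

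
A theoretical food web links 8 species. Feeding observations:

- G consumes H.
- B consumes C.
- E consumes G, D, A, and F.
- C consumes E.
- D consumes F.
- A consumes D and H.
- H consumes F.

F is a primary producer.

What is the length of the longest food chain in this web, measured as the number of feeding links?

5 links

One longest chain: F → H → A → E → C → B.
It has 6 species and 5 links.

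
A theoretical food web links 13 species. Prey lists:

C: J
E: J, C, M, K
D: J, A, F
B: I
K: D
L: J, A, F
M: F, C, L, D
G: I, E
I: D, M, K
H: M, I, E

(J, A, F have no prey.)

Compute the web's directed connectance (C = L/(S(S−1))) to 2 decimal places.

The web has S = 13 species and L = 25 feeding links.
C = L / (S(S−1)) = 25 / 156 = 0.1603 ≈ 0.16.

C = 0.16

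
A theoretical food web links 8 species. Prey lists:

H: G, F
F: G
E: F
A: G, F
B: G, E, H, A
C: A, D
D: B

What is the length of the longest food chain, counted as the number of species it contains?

One longest chain: G → F → E → B → D → C.
It has 6 species and 5 links.

6 species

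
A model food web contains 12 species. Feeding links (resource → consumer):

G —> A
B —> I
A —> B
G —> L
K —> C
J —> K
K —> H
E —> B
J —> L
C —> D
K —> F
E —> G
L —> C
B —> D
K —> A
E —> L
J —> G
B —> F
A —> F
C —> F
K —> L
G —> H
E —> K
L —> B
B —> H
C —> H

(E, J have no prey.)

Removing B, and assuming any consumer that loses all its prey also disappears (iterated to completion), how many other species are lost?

Remove B.
Round 1: I (all prey gone) → extinct.
No further losses. Total secondary extinctions: 1.

1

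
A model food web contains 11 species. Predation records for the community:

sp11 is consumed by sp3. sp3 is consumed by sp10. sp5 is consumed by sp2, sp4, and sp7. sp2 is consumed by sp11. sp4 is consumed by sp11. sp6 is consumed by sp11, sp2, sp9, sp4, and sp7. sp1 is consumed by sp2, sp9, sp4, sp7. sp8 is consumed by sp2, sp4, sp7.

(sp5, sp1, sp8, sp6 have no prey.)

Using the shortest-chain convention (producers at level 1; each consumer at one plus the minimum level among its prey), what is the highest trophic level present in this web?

4

Producers (level 1): sp5, sp1, sp8, sp6.
Following each consumer down to its lowest-level prey: sp6 → sp11 → sp3 → sp10 (levels 1 through 4).
All prey of sp10 (sp3 3) are at level 3 or above, so sp10 is at level 1 + 3 = 4.
Every consumer has at least one prey at level 3 or below, so none exceeds level 4.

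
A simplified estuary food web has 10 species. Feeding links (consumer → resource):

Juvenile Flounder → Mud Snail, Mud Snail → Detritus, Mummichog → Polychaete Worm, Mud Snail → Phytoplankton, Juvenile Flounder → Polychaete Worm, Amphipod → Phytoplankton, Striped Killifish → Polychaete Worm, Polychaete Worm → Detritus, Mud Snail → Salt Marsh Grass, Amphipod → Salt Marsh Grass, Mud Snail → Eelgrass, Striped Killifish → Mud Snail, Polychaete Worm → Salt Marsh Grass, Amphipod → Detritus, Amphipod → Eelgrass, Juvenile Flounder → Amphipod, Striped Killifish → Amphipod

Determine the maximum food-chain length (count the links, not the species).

One longest chain: Detritus → Polychaete Worm → Mummichog.
It has 3 species and 2 links.

2 links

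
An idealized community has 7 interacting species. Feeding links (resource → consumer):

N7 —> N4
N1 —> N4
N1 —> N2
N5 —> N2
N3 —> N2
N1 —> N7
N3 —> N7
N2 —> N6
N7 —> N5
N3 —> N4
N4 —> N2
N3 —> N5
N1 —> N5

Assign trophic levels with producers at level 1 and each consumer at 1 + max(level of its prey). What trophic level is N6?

Trophic level 5

N3 is a producer → level 1.
N7 eats N3 (level 1); other prey at levels: N1 1 → level 2.
N5 eats N7 (level 2); other prey at levels: N3 1, N1 1 → level 3.
N2 eats N5 (level 3); other prey at levels: N3 1, N1 1, N4 3 → level 4.
N6 eats N2 → level 5.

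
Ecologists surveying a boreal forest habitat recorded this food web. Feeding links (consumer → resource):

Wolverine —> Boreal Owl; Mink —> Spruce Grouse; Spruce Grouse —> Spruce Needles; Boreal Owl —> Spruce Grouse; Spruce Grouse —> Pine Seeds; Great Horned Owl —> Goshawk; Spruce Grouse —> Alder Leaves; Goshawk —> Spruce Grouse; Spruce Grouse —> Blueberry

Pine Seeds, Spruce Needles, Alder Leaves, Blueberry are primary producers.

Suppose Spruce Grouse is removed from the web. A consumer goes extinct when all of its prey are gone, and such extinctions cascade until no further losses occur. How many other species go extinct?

5

Remove Spruce Grouse.
Round 1: Mink (all prey gone), Goshawk (all prey gone), Boreal Owl (all prey gone) → extinct.
Round 2: Wolverine (all prey gone), Great Horned Owl (all prey gone) → extinct.
No further losses. Total secondary extinctions: 5.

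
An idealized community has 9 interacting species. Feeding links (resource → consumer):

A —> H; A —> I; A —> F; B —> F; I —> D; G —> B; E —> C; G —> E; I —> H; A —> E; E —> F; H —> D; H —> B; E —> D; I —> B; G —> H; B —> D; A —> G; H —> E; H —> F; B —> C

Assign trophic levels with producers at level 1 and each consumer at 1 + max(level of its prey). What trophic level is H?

A is a producer → level 1.
I eats A → level 2.
H eats I (level 2); other prey at levels: A 1, G 2 → level 3.

Trophic level 3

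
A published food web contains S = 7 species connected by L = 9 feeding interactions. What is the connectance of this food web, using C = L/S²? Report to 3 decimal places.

The web has S = 7 species and L = 9 feeding links.
C = L / S² = 9 / 49 = 0.1837 ≈ 0.184.

C = 0.184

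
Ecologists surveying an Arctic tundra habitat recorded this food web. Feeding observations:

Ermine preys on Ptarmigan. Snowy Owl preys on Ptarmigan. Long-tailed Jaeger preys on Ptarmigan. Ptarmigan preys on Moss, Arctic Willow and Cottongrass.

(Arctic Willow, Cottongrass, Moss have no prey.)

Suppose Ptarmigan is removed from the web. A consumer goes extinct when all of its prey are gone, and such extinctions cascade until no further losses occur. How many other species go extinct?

Remove Ptarmigan.
Round 1: Ermine (all prey gone), Long-tailed Jaeger (all prey gone), Snowy Owl (all prey gone) → extinct.
No further losses. Total secondary extinctions: 3.

3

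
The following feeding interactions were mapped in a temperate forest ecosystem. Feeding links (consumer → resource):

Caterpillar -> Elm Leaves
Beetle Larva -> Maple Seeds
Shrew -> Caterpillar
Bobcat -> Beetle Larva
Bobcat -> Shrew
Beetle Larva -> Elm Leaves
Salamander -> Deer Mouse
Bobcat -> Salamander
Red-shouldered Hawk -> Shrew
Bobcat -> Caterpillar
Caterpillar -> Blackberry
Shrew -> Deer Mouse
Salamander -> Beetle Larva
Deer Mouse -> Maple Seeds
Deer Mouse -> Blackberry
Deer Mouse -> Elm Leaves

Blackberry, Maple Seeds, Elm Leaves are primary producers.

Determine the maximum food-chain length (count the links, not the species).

One longest chain: Maple Seeds → Beetle Larva → Salamander → Bobcat.
It has 4 species and 3 links.

3 links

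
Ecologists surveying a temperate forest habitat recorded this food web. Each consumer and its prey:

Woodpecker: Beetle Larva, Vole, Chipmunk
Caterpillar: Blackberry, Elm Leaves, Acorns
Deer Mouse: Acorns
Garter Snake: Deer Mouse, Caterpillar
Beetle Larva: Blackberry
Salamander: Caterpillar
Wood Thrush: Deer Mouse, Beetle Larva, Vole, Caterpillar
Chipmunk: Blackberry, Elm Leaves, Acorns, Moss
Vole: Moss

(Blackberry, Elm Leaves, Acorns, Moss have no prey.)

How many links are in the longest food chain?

One longest chain: Blackberry → Caterpillar → Salamander.
It has 3 species and 2 links.

2 links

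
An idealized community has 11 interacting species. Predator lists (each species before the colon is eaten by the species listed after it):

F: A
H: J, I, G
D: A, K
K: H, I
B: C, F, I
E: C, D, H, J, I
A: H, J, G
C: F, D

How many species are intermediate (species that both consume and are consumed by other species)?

6

Intermediate species (has both prey and predators): C, F, D, A, K, H.
Count: 6.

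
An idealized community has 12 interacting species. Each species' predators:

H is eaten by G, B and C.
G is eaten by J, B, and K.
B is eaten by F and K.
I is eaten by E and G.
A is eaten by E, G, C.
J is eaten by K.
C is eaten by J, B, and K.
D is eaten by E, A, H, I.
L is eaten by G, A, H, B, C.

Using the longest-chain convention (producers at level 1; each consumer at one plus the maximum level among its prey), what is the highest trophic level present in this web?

5

Producers (level 1): L, D.
L → H → C → B → K gives K level 5.
No species has a prey at level 5, so no species reaches level 6.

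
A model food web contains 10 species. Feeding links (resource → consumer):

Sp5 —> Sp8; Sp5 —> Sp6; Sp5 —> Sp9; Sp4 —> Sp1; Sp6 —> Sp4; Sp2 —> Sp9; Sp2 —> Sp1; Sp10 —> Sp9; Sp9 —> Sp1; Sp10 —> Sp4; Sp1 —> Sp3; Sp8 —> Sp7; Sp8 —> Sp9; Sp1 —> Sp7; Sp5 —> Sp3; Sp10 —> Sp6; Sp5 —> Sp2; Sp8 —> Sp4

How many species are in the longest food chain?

5 species

One longest chain: Sp5 → Sp8 → Sp9 → Sp1 → Sp3.
It has 5 species and 4 links.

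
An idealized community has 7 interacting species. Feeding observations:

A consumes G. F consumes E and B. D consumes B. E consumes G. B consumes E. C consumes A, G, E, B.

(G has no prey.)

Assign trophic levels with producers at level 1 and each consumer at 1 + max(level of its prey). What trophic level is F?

Trophic level 4

G is a producer → level 1.
E eats G → level 2.
B eats E → level 3.
F eats B (level 3); other prey at levels: E 2 → level 4.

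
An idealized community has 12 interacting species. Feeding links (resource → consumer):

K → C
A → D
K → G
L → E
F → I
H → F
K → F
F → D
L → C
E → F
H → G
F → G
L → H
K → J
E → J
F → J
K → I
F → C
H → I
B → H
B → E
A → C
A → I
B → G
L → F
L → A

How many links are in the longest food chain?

One longest chain: B → E → F → G.
It has 4 species and 3 links.

3 links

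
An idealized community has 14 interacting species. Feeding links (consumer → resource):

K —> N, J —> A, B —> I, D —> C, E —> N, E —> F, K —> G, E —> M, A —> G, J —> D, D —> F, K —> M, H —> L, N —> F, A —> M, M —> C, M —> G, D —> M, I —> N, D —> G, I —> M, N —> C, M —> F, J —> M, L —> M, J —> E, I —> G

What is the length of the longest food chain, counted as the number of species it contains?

One longest chain: C → N → E → J.
It has 4 species and 3 links.

4 species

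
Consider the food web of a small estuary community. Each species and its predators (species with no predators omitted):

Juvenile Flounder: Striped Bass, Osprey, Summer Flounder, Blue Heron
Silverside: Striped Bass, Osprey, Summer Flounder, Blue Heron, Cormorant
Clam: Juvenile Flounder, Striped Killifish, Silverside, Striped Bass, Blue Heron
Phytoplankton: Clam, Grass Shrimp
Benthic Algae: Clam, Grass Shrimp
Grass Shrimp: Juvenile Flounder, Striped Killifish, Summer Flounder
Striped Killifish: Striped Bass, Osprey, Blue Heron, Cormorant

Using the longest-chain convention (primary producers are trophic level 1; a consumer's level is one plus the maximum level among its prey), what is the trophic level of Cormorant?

Phytoplankton is a producer → level 1.
Clam eats Phytoplankton (level 1); other prey at levels: Benthic Algae 1 → level 2.
Striped Killifish eats Clam (level 2); other prey at levels: Grass Shrimp 2 → level 3.
Cormorant eats Striped Killifish (level 3); other prey at levels: Silverside 3 → level 4.

Trophic level 4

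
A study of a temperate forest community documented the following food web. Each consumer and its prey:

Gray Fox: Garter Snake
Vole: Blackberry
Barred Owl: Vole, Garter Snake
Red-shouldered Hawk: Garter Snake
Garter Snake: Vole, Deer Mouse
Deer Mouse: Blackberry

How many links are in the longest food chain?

3 links

One longest chain: Blackberry → Vole → Garter Snake → Gray Fox.
It has 4 species and 3 links.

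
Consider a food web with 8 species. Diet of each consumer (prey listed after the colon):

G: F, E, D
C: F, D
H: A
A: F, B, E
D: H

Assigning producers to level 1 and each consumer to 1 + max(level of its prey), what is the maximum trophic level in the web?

5

Producers (level 1): F, B, E.
F → A → H → D → C gives C level 5.
No species has a prey at level 5, so no species reaches level 6.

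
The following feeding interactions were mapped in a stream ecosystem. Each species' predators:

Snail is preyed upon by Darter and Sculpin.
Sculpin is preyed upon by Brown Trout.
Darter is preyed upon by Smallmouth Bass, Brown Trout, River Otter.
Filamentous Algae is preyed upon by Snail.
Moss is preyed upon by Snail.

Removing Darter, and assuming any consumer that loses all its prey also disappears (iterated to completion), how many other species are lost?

2

Remove Darter.
Round 1: Smallmouth Bass (all prey gone), River Otter (all prey gone) → extinct.
No further losses. Total secondary extinctions: 2.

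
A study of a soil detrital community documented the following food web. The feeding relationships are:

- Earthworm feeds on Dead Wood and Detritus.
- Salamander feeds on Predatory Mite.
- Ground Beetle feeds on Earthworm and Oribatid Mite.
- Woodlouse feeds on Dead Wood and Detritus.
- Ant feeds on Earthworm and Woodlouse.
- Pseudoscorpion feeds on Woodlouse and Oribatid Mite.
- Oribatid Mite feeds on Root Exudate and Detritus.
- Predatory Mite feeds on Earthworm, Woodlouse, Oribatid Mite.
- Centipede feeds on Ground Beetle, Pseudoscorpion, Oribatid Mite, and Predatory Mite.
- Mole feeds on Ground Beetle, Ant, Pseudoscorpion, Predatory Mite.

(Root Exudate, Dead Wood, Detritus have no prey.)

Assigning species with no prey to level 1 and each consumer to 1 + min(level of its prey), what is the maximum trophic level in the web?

Basal resources (level 1): Root Exudate, Dead Wood, Detritus.
Following each consumer down to its lowest-level prey: Dead Wood → Woodlouse → Ant → Mole (levels 1 through 4).
All prey of Mole (Ant 3, Ground Beetle 3, Pseudoscorpion 3, Predatory Mite 3) are at level 3 or above, so Mole is at level 1 + 3 = 4.
Every consumer has at least one prey at level 3 or below, so none exceeds level 4.

4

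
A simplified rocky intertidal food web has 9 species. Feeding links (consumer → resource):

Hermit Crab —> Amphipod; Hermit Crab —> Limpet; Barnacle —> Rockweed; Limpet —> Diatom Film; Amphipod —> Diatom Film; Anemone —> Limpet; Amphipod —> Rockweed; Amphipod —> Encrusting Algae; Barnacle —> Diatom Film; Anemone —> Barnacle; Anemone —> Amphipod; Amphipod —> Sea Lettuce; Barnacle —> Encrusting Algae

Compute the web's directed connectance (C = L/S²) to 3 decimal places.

The web has S = 9 species and L = 13 feeding links.
C = L / S² = 13 / 81 = 0.1605 ≈ 0.160.

C = 0.160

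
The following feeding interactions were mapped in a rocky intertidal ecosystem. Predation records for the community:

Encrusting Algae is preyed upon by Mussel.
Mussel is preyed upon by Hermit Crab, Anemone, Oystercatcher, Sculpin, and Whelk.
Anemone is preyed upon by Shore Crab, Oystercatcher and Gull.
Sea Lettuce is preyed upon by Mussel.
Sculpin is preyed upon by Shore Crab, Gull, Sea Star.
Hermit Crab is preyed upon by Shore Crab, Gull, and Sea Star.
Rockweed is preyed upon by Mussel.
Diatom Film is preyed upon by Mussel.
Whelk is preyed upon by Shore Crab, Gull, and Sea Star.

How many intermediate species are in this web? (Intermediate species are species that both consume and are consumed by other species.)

5

Intermediate species (has both prey and predators): Mussel, Hermit Crab, Whelk, Sculpin, Anemone.
Count: 5.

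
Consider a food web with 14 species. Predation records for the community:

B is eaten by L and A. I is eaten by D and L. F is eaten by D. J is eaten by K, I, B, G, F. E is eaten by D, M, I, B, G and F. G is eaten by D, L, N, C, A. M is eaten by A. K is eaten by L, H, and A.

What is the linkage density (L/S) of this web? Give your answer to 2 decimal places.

L/S = 1.79

There are L = 25 links among S = 14 species.
L/S = 25/14 = 1.7857 ≈ 1.79.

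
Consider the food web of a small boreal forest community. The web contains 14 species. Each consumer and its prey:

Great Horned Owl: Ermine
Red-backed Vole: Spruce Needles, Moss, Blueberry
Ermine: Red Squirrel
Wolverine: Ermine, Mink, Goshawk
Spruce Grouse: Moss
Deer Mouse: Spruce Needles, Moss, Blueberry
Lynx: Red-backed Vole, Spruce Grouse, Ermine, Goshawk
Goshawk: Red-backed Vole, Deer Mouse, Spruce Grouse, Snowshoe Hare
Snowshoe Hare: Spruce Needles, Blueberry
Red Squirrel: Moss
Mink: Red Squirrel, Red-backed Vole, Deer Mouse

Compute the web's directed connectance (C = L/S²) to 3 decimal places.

The web has S = 14 species and L = 26 feeding links.
C = L / S² = 26 / 196 = 0.1327 ≈ 0.133.

C = 0.133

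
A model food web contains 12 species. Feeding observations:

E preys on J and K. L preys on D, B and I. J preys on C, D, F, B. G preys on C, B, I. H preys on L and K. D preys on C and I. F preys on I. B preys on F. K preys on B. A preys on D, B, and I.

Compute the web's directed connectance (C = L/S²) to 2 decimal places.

The web has S = 12 species and L = 22 feeding links.
C = L / S² = 22 / 144 = 0.1528 ≈ 0.15.

C = 0.15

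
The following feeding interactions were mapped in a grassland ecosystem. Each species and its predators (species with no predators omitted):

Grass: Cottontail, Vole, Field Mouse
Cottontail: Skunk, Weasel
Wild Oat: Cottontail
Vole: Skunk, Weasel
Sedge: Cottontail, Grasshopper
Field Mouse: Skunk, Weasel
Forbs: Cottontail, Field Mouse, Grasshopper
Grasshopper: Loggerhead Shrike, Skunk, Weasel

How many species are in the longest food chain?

One longest chain: Forbs → Grasshopper → Loggerhead Shrike.
It has 3 species and 2 links.

3 species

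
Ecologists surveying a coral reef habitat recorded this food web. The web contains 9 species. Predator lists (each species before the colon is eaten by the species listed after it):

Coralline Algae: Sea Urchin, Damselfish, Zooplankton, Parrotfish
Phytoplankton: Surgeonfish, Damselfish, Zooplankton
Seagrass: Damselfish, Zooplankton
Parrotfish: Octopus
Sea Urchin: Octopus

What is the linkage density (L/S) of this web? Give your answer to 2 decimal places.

L/S = 1.22

There are L = 11 links among S = 9 species.
L/S = 11/9 = 1.2222 ≈ 1.22.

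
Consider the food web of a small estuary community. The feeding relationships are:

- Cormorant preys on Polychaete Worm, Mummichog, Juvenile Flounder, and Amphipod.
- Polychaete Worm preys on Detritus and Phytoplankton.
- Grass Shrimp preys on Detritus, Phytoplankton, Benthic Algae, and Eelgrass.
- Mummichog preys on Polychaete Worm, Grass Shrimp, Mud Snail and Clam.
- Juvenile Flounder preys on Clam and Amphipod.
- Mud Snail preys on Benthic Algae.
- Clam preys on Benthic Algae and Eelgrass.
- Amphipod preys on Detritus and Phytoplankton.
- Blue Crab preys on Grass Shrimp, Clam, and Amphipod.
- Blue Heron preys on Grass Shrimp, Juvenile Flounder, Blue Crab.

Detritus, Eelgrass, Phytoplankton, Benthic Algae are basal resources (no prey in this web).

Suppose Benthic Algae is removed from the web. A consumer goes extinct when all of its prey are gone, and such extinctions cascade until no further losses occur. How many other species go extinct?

1

Remove Benthic Algae.
Round 1: Mud Snail (all prey gone) → extinct.
No further losses. Total secondary extinctions: 1.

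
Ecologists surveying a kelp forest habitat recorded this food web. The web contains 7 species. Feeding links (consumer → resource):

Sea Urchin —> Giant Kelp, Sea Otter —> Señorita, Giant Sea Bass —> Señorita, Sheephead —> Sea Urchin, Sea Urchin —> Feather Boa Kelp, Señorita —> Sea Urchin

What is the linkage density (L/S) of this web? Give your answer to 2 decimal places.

There are L = 6 links among S = 7 species.
L/S = 6/7 = 0.8571 ≈ 0.86.

L/S = 0.86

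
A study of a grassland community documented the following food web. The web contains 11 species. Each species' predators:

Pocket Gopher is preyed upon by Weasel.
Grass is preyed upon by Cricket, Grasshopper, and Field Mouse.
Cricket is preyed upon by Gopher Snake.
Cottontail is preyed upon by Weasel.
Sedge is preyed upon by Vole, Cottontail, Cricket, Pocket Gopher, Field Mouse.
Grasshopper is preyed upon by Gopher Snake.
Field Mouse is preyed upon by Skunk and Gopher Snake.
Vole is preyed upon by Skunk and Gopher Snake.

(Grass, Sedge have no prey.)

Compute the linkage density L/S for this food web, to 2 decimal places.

There are L = 16 links among S = 11 species.
L/S = 16/11 = 1.4545 ≈ 1.45.

L/S = 1.45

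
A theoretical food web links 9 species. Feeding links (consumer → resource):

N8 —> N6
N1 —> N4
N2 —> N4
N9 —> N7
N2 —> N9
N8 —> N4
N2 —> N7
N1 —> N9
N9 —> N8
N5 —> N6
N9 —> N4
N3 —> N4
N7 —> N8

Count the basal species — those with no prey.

2

Basal species (no prey listed): N4, N6.
Count: 2.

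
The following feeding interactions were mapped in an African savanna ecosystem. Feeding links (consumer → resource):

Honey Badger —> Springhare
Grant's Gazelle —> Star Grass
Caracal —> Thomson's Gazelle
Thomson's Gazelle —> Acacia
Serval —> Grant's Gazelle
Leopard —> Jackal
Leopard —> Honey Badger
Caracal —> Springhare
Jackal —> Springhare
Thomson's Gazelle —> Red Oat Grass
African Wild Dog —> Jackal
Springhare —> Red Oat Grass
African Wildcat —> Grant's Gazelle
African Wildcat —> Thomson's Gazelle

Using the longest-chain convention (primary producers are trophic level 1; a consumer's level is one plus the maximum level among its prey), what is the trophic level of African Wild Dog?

Trophic level 4

Red Oat Grass is a producer → level 1.
Springhare eats Red Oat Grass → level 2.
Jackal eats Springhare → level 3.
African Wild Dog eats Jackal → level 4.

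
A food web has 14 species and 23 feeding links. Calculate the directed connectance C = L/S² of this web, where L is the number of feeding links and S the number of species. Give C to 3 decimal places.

C = 0.117

The web has S = 14 species and L = 23 feeding links.
C = L / S² = 23 / 196 = 0.1173 ≈ 0.117.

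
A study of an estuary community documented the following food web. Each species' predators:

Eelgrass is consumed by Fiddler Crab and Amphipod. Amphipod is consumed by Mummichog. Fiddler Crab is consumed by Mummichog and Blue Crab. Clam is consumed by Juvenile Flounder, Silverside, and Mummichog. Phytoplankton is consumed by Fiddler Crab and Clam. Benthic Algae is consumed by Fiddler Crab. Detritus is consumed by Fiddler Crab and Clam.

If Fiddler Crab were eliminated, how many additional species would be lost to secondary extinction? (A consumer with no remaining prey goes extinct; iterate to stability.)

Remove Fiddler Crab.
Round 1: Blue Crab (all prey gone) → extinct.
No further losses. Total secondary extinctions: 1.

1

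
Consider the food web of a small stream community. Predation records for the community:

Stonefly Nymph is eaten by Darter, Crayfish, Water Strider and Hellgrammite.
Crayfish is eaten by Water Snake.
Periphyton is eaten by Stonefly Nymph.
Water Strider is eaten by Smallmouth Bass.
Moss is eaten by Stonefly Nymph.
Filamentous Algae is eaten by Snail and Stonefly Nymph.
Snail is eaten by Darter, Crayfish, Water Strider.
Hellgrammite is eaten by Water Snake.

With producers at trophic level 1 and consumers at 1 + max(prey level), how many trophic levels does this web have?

4

Producers (level 1): Filamentous Algae, Periphyton, Moss.
Filamentous Algae → Stonefly Nymph → Water Strider → Smallmouth Bass gives Smallmouth Bass level 4.
No species has a prey at level 4, so no species reaches level 5.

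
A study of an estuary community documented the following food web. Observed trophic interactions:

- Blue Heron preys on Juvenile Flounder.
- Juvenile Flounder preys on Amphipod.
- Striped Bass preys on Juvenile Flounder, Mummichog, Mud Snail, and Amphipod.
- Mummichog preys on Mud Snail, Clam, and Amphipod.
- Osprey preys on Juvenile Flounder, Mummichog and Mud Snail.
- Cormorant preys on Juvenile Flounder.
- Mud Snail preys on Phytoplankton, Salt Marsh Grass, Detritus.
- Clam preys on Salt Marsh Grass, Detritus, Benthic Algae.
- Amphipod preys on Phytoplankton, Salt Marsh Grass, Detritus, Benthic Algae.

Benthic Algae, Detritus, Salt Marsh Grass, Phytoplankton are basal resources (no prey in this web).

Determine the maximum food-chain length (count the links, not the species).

One longest chain: Detritus → Mud Snail → Mummichog → Osprey.
It has 4 species and 3 links.

3 links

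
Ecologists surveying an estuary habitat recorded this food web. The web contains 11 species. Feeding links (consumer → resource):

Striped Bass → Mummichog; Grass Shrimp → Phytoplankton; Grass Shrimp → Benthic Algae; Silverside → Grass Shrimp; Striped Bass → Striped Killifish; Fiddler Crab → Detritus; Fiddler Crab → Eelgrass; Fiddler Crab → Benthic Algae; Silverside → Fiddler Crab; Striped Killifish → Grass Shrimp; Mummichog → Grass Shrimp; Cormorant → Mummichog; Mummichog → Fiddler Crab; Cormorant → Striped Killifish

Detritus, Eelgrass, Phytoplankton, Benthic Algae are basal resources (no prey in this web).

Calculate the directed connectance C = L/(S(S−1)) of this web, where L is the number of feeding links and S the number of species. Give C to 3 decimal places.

The web has S = 11 species and L = 14 feeding links.
C = L / (S(S−1)) = 14 / 110 = 0.1273 ≈ 0.127.

C = 0.127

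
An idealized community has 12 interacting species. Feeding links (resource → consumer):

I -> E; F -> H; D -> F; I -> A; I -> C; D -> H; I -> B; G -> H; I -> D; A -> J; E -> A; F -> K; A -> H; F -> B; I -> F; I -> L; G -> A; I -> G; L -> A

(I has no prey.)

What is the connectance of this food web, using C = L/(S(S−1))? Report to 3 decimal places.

The web has S = 12 species and L = 19 feeding links.
C = L / (S(S−1)) = 19 / 132 = 0.1439 ≈ 0.144.

C = 0.144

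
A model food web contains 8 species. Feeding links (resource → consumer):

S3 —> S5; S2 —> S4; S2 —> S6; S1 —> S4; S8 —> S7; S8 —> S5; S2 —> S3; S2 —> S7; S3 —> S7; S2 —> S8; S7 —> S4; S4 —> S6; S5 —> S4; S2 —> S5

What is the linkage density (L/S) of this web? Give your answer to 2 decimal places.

There are L = 14 links among S = 8 species.
L/S = 14/8 = 1.7500 ≈ 1.75.

L/S = 1.75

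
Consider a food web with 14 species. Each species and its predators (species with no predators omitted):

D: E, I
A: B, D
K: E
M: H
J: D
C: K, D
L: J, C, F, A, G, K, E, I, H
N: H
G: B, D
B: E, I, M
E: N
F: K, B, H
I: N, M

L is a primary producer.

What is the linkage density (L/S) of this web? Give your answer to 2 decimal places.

L/S = 2.14

There are L = 30 links among S = 14 species.
L/S = 30/14 = 2.1429 ≈ 2.14.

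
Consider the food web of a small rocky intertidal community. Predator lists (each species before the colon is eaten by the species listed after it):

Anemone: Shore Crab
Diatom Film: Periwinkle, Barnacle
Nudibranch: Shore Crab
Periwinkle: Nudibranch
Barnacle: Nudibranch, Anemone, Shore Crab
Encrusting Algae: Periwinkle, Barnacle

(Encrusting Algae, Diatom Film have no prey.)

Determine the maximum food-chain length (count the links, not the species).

One longest chain: Encrusting Algae → Periwinkle → Nudibranch → Shore Crab.
It has 4 species and 3 links.

3 links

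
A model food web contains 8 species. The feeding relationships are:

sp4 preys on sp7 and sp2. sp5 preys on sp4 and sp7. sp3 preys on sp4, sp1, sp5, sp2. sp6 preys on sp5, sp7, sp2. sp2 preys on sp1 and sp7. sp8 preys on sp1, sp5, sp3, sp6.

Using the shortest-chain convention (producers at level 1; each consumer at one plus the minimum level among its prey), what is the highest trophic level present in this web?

2

Producers (level 1): sp7, sp1.
Following each consumer down to its lowest-level prey: sp7 → sp2 (levels 1 through 2).
All prey of sp2 (sp7 1, sp1 1) are at level 1 or above, so sp2 is at level 1 + 1 = 2.
Every consumer has at least one prey at level 1 or below, so none exceeds level 2.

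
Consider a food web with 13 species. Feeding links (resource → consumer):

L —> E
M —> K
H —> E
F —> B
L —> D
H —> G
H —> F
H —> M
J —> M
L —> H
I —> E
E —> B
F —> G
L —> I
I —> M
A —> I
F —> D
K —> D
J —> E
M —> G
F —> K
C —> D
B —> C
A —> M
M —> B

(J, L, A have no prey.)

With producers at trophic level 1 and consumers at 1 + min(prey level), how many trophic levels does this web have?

4

Producers (level 1): J, L, A.
Following each consumer down to its lowest-level prey: J → E → B → C (levels 1 through 4).
All prey of C (B 3) are at level 3 or above, so C is at level 1 + 3 = 4.
Every consumer has at least one prey at level 3 or below, so none exceeds level 4.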